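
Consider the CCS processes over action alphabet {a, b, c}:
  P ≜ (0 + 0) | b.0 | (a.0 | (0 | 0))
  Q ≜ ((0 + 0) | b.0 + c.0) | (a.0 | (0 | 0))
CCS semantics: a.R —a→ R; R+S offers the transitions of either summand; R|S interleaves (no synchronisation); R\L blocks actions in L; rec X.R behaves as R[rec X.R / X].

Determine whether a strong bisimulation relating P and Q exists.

LTS(P): 4 reachable states
  u0 = (0 + 0) | b.0 | (a.0 | (0 | 0)) → =a=> u1, =b=> u2
  u1 = (0 + 0) | b.0 | (0 | (0 | 0)) → =b=> u3
  u2 = (0 + 0) | 0 | (a.0 | (0 | 0)) → =a=> u3
  u3 = (0 + 0) | 0 | (0 | (0 | 0)) → deadlocked
LTS(Q): 6 reachable states
  v0 = ((0 + 0) | b.0 + c.0) | (a.0 | (0 | 0)) → =a=> v1, =b=> v2, =c=> v3
  v1 = ((0 + 0) | b.0 + c.0) | (0 | (0 | 0)) → =b=> v4, =c=> v5
  v2 = (0 + 0) | 0 | (a.0 | (0 | 0)) → =a=> v4
  v3 = 0 | (a.0 | (0 | 0)) → =a=> v5
  v4 = (0 + 0) | 0 | (0 | (0 | 0)) → deadlocked
  v5 = 0 | (0 | (0 | 0)) → deadlocked
Partition-refinement fixed point:
  B0 = {u0}
  B1 = {u2, v2, v3}
  B2 = {u3, v4, v5}
  B3 = {u1}
  B4 = {v0}
  B5 = {v1}
u0 ∈ B0, v0 ∈ B4 → different blocks

P ≁ Q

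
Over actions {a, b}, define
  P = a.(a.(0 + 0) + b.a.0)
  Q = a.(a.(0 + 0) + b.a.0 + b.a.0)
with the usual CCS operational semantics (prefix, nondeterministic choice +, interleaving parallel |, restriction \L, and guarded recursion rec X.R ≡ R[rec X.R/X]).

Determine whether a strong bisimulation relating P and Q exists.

P ~ Q

Reachable graph of P (5 states):
  s0 = a.(a.(0 + 0) + b.a.0) | =a=> s1
  s1 = a.(0 + 0) + b.a.0 | =a=> s2, =b=> s3
  s2 = 0 + 0 | stopped
  s3 = a.0 | =a=> s4
  s4 = 0 | stopped
Reachable graph of Q (5 states):
  t0 = a.(a.(0 + 0) + b.a.0 + b.a.0) | =a=> t1
  t1 = a.(0 + 0) + b.a.0 + b.a.0 | =a=> t2, =b=> t3
  t2 = 0 + 0 | stopped
  t3 = a.0 | =a=> t4
  t4 = 0 | stopped
Bisimilarity quotient blocks:
  B0 = {s0, t0}
  B1 = {s1, t1}
  B2 = {s2, s4, t2, t4}
  B3 = {s3, t3}
s0 ∈ B0, t0 ∈ B0 → same block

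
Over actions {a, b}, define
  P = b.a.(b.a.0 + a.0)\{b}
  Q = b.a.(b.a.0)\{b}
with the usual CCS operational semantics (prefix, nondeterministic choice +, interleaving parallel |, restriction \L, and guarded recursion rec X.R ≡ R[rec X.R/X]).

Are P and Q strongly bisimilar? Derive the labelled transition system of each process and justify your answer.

NO

LTS(P): 4 reachable states
  s0 = b.a.(b.a.0 + a.0)\{b} ⊢ --b--▸ s1
  s1 = a.(b.a.0 + a.0)\{b} ⊢ --a--▸ s2
  s2 = (b.a.0 + a.0)\{b} ⊢ --a--▸ s3
  s3 = 0\{b} ⊢ (no moves)
LTS(Q): 3 reachable states
  t0 = b.a.(b.a.0)\{b} ⊢ --b--▸ t1
  t1 = a.(b.a.0)\{b} ⊢ --a--▸ t2
  t2 = (b.a.0)\{b} ⊢ (no moves)
Partition-refinement fixed point:
  B0 = {s0}
  B1 = {s1}
  B2 = {s2, t1}
  B3 = {s3, t2}
  B4 = {t0}
s0 ∈ B0, t0 ∈ B4 → different blocks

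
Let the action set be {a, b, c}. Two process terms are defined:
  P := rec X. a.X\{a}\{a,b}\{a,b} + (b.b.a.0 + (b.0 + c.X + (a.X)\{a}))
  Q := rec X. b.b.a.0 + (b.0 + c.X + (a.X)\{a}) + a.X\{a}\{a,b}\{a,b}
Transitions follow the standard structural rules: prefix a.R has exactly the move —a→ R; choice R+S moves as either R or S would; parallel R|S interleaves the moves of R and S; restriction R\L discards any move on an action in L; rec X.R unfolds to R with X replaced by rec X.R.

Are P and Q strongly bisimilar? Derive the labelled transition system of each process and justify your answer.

P ~ Q

LTS(P): 5 reachable states
  s0 = rec X. a.X\{a}\{a,b}\{a,b} + (b.b.a.0 + (b.0 + c.X + (a.X)\{a})) ⊢ ··a··> s1, ··b··> s2, ··b··> s3, ··c··> s0
  s1 = (rec X. a.X\{a}\{a,b}\{a,b} + (b.b.a.0 + (b.0 + c.X + (a.X)\{a})))\{a}\{a,b}\{a,b} ⊢ ··c··> s1
  s2 = 0 ⊢ deadlocked
  s3 = b.a.0 ⊢ ··b··> s4
  s4 = a.0 ⊢ ··a··> s2
LTS(Q): 5 reachable states
  t0 = rec X. b.b.a.0 + (b.0 + c.X + (a.X)\{a}) + a.X\{a}\{a,b}\{a,b} ⊢ ··a··> t1, ··b··> t2, ··b··> t3, ··c··> t0
  t1 = (rec X. b.b.a.0 + (b.0 + c.X + (a.X)\{a}) + a.X\{a}\{a,b}\{a,b})\{a}\{a,b}\{a,b} ⊢ ··c··> t1
  t2 = 0 ⊢ deadlocked
  t3 = b.a.0 ⊢ ··b··> t4
  t4 = a.0 ⊢ ··a··> t2
Bisimilarity quotient blocks:
  B0 = {s0, t0}
  B1 = {s1, t1}
  B2 = {s2, t2}
  B3 = {s3, t3}
  B4 = {s4, t4}
s0 ∈ B0, t0 ∈ B0 → same block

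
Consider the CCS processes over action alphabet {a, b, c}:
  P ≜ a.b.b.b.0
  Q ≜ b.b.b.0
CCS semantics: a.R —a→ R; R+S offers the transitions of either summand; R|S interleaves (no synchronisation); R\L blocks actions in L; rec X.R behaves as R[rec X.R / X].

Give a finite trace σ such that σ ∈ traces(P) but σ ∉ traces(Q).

Reachable graph of P (5 states):
  m0 = a.b.b.b.0 has moves -a-> m1
  m1 = b.b.b.0 has moves -b-> m2
  m2 = b.b.0 has moves -b-> m3
  m3 = b.0 has moves -b-> m4
  m4 = 0 has moves ∅
Reachable graph of Q (4 states):
  n0 = b.b.b.0 has moves -b-> n1
  n1 = b.b.0 has moves -b-> n2
  n2 = b.0 has moves -b-> n3
  n3 = 0 has moves ∅
Run σ = ⟨a⟩ on P: start {m0}
  after a @ step 1: {m1}
  — P admits the full trace.
Run σ = ⟨a⟩ on Q: start {n0}
  after a @ step 1: no successor for Q

a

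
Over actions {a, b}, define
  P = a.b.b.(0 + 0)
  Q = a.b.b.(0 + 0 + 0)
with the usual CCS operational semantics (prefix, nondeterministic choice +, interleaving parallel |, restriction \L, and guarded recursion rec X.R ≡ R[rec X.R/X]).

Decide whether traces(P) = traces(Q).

Reachable graph of P (4 states):
  m0 = a.b.b.(0 + 0) | =a=> m1
  m1 = b.b.(0 + 0) | =b=> m2
  m2 = b.(0 + 0) | =b=> m3
  m3 = 0 + 0 | (no moves)
Reachable graph of Q (4 states):
  n0 = a.b.b.(0 + 0 + 0) | =a=> n1
  n1 = b.b.(0 + 0 + 0) | =b=> n2
  n2 = b.(0 + 0 + 0) | =b=> n3
  n3 = 0 + 0 + 0 | (no moves)
Coarsest stable partition (strong bisimilarity classes):
  B0 = {m0, n0}
  B1 = {m1, n1}
  B2 = {m2, n2}
  B3 = {m3, n3}
m0 ∈ B0, n0 ∈ B0 → same block
Bisimilar ⇒ trace-equivalent.

trace-equivalent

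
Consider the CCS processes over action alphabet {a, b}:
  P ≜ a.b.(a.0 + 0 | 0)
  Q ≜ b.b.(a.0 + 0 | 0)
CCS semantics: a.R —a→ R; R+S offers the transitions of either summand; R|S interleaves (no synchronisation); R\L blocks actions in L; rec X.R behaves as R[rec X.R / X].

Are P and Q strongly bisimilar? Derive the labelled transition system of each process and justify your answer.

P's transition system — 4 states:
  s0 = a.b.(a.0 + 0 | 0) → -a-> s1
  s1 = b.(a.0 + 0 | 0) → -b-> s2
  s2 = a.0 + 0 | 0 → -a-> s3
  s3 = 0 → ·
Q's transition system — 4 states:
  t0 = b.b.(a.0 + 0 | 0) → -b-> t1
  t1 = b.(a.0 + 0 | 0) → -b-> t2
  t2 = a.0 + 0 | 0 → -a-> t3
  t3 = 0 → ·
Coarsest stable partition (strong bisimilarity classes):
  B0 = {s0}
  B1 = {s1, t1}
  B2 = {s2, t2}
  B3 = {s3, t3}
  B4 = {t0}
s0 ∈ B0, t0 ∈ B4 → different blocks

not bisimilar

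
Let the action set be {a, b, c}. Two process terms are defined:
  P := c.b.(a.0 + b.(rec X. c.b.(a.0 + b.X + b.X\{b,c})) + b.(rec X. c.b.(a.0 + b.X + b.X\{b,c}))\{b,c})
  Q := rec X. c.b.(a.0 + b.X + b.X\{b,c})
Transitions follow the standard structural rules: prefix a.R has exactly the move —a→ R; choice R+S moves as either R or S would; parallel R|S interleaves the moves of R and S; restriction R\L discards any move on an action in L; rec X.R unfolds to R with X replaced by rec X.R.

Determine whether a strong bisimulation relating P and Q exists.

LTS(P): 6 reachable states
  u0 = c.b.(a.0 + b.(rec X. c.b.(a.0 + b.X + b.X\{b,c})) + b.(rec X. c.b.(a.0 + b.X + b.X\{b,c}))\{b,c}) → -c-> u1
  u1 = b.(a.0 + b.(rec X. c.b.(a.0 + b.X + b.X\{b,c})) + b.(rec X. c.b.(a.0 + b.X + b.X\{b,c}))\{b,c}) → -b-> u2
  u2 = a.0 + b.(rec X. c.b.(a.0 + b.X + b.X\{b,c})) + b.(rec X. c.b.(a.0 + b.X + b.X\{b,c}))\{b,c} → -a-> u3, -b-> u4, -b-> u5
  u3 = 0 → stopped
  u4 = (rec X. c.b.(a.0 + b.X + b.X\{b,c}))\{b,c} → stopped
  u5 = rec X. c.b.(a.0 + b.X + b.X\{b,c}) → -c-> u1
LTS(Q): 5 reachable states
  v0 = rec X. c.b.(a.0 + b.X + b.X\{b,c}) → -c-> v1
  v1 = b.(a.0 + b.(rec X. c.b.(a.0 + b.X + b.X\{b,c})) + b.(rec X. c.b.(a.0 + b.X + b.X\{b,c}))\{b,c}) → -b-> v2
  v2 = a.0 + b.(rec X. c.b.(a.0 + b.X + b.X\{b,c})) + b.(rec X. c.b.(a.0 + b.X + b.X\{b,c}))\{b,c} → -a-> v3, -b-> v0, -b-> v4
  v3 = 0 → stopped
  v4 = (rec X. c.b.(a.0 + b.X + b.X\{b,c}))\{b,c} → stopped
Bisimilarity quotient blocks:
  B0 = {u0, u5, v0}
  B1 = {u1, v1}
  B2 = {u2, v2}
  B3 = {u3, u4, v3, v4}
u0 ∈ B0, v0 ∈ B0 → same block

P ~ Q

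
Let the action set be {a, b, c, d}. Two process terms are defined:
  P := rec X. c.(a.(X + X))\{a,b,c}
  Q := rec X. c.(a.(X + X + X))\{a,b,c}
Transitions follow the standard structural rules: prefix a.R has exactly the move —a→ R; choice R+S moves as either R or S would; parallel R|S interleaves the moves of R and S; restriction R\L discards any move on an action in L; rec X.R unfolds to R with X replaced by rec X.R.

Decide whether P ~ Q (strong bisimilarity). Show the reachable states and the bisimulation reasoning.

Reachable graph of P (2 states):
  u0 = rec X. c.(a.(X + X))\{a,b,c} | --c--▸ u1
  u1 = (a.((rec X. c.(a.(X + X))\{a,b,c}) + (rec X. c.(a.(X + X))\{a,b,c})))\{a,b,c} | ·
Reachable graph of Q (2 states):
  v0 = rec X. c.(a.(X + X + X))\{a,b,c} | --c--▸ v1
  v1 = (a.((rec X. c.(a.(X + X + X))\{a,b,c}) + (rec X. c.(a.(X + X + X))\{a,b,c}) + (rec X. c.(a.(X + X + X))\{a,b,c})))\{a,b,c} | ·
Bisimilarity quotient blocks:
  B0 = {u0, v0}
  B1 = {u1, v1}
u0 ∈ B0, v0 ∈ B0 → same block

bisimilar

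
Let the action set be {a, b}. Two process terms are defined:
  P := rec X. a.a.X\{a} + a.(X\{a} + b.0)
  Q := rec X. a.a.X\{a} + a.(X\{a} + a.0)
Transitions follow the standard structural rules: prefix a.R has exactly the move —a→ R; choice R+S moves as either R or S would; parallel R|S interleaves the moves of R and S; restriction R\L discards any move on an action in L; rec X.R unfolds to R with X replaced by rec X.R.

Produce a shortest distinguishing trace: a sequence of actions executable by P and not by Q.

ab

LTS(P): 5 reachable states
  p0 = rec X. a.a.X\{a} + a.(X\{a} + b.0) ⊢ =a=> p1, =a=> p2
  p1 = (rec X. a.a.X\{a} + a.(X\{a} + b.0))\{a} + b.0 ⊢ =b=> p3
  p2 = a.(rec X. a.a.X\{a} + a.(X\{a} + b.0))\{a} ⊢ =a=> p4
  p3 = 0 ⊢ ·
  p4 = (rec X. a.a.X\{a} + a.(X\{a} + b.0))\{a} ⊢ ·
LTS(Q): 5 reachable states
  q0 = rec X. a.a.X\{a} + a.(X\{a} + a.0) ⊢ =a=> q1, =a=> q2
  q1 = (rec X. a.a.X\{a} + a.(X\{a} + a.0))\{a} + a.0 ⊢ =a=> q3
  q2 = a.(rec X. a.a.X\{a} + a.(X\{a} + a.0))\{a} ⊢ =a=> q4
  q3 = 0 ⊢ ·
  q4 = (rec X. a.a.X\{a} + a.(X\{a} + a.0))\{a} ⊢ ·
Run σ = ⟨ab⟩ on P: start {p0}
  step 1 (a): {p1, p2}
  step 2 (b): {p3}
  P completes σ.
Run σ = ⟨ab⟩ on Q: start {q0}
  step 1 (a): {q1, q2}
  step 2 (b): no successor for Q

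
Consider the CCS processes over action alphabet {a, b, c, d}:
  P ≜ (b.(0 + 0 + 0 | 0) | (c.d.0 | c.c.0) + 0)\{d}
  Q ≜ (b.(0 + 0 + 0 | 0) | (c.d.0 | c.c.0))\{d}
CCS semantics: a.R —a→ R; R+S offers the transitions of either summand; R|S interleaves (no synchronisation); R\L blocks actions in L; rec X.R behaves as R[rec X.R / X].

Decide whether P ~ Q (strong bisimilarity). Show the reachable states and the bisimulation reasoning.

Reachable graph of P (12 states):
  u0 = (b.(0 + 0 + 0 | 0) | (c.d.0 | c.c.0) + 0)\{d} | =b=> u1, =c=> u2, =c=> u3
  u1 = ((0 + 0 + 0 | 0) | (c.d.0 | c.c.0))\{d} | =c=> u4, =c=> u5
  u2 = (b.(0 + 0 + 0 | 0) | (c.d.0 | c.0))\{d} | =b=> u4, =c=> u6, =c=> u7
  u3 = (b.(0 + 0 + 0 | 0) | (d.0 | c.c.0))\{d} | =b=> u5, =c=> u7
  u4 = ((0 + 0 + 0 | 0) | (c.d.0 | c.0))\{d} | =c=> u8, =c=> u9
  u5 = ((0 + 0 + 0 | 0) | (d.0 | c.c.0))\{d} | =c=> u9
  u6 = (b.(0 + 0 + 0 | 0) | (c.d.0 | 0))\{d} | =b=> u8, =c=> u10
  u7 = (b.(0 + 0 + 0 | 0) | (d.0 | c.0))\{d} | =b=> u9, =c=> u10
  u8 = ((0 + 0 + 0 | 0) | (c.d.0 | 0))\{d} | =c=> u11
  u9 = ((0 + 0 + 0 | 0) | (d.0 | c.0))\{d} | =c=> u11
  u10 = (b.(0 + 0 + 0 | 0) | (d.0 | 0))\{d} | =b=> u11
  u11 = ((0 + 0 + 0 | 0) | (d.0 | 0))\{d} | ·
Reachable graph of Q (12 states):
  v0 = (b.(0 + 0 + 0 | 0) | (c.d.0 | c.c.0))\{d} | =b=> v1, =c=> v2, =c=> v3
  v1 = ((0 + 0 + 0 | 0) | (c.d.0 | c.c.0))\{d} | =c=> v4, =c=> v5
  v2 = (b.(0 + 0 + 0 | 0) | (c.d.0 | c.0))\{d} | =b=> v4, =c=> v6, =c=> v7
  v3 = (b.(0 + 0 + 0 | 0) | (d.0 | c.c.0))\{d} | =b=> v5, =c=> v7
  v4 = ((0 + 0 + 0 | 0) | (c.d.0 | c.0))\{d} | =c=> v8, =c=> v9
  v5 = ((0 + 0 + 0 | 0) | (d.0 | c.c.0))\{d} | =c=> v9
  v6 = (b.(0 + 0 + 0 | 0) | (c.d.0 | 0))\{d} | =b=> v8, =c=> v10
  v7 = (b.(0 + 0 + 0 | 0) | (d.0 | c.0))\{d} | =b=> v9, =c=> v10
  v8 = ((0 + 0 + 0 | 0) | (c.d.0 | 0))\{d} | =c=> v11
  v9 = ((0 + 0 + 0 | 0) | (d.0 | c.0))\{d} | =c=> v11
  v10 = (b.(0 + 0 + 0 | 0) | (d.0 | 0))\{d} | =b=> v11
  v11 = ((0 + 0 + 0 | 0) | (d.0 | 0))\{d} | ·
Coarsest stable partition (strong bisimilarity classes):
  B0 = {u0, v0}
  B1 = {u2, u3, v2, v3}
  B2 = {u4, u5, v4, v5}
  B3 = {u8, u9, v8, v9}
  B4 = {u11, v11}
  B5 = {u6, u7, v6, v7}
  B6 = {u10, v10}
  B7 = {u1, v1}
u0 ∈ B0, v0 ∈ B0 → same block

bisimilar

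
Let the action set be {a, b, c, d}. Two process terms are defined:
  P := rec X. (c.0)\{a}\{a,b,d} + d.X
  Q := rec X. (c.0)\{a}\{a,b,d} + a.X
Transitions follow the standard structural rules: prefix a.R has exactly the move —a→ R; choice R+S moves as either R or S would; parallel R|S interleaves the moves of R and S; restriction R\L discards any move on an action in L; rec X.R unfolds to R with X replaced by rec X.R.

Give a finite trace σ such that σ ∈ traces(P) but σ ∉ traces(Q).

P's transition system — 2 states:
  s0 = rec X. (c.0)\{a}\{a,b,d} + d.X :: ··c··> s1, ··d··> s0
  s1 = 0\{a}\{a,b,d} :: deadlocked
Q's transition system — 2 states:
  t0 = rec X. (c.0)\{a}\{a,b,d} + a.X :: ··a··> t0, ··c··> t1
  t1 = 0\{a}\{a,b,d} :: deadlocked
Run σ = ⟨d⟩ on P: start {s0}
  after d @ step 1: {s0}
  P completes σ.
Run σ = ⟨d⟩ on Q: start {t0}
  after d @ step 1: no successor for Q

d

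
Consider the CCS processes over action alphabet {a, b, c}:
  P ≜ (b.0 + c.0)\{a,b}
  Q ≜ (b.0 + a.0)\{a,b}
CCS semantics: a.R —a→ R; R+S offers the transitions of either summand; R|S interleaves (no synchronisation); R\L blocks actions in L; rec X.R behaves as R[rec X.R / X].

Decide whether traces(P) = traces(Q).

LTS(P): 2 reachable states
  p0 = (b.0 + c.0)\{a,b} → =c=> p1
  p1 = 0\{a,b} → deadlocked
LTS(Q): 1 reachable states
  q0 = (b.0 + a.0)\{a,b} → deadlocked
Executing c from P (initial set {p0}):
  after c @ step 1: {p1}
  — P admits the full trace.
Executing c from Q (initial set {q0}):
  after c @ step 1: ∅ (Q stuck)

traces(P) ≠ traces(Q) — witness ⟨c⟩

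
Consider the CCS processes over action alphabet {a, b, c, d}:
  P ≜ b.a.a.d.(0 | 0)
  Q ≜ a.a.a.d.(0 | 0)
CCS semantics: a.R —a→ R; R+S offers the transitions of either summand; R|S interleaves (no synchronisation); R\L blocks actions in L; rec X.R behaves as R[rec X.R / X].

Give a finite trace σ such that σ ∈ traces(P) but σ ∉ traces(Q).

P's transition system — 5 states:
  p0 = b.a.a.d.(0 | 0) ⊢ ··b··> p1
  p1 = a.a.d.(0 | 0) ⊢ ··a··> p2
  p2 = a.d.(0 | 0) ⊢ ··a··> p3
  p3 = d.(0 | 0) ⊢ ··d··> p4
  p4 = 0 | 0 ⊢ ∅
Q's transition system — 5 states:
  q0 = a.a.a.d.(0 | 0) ⊢ ··a··> q1
  q1 = a.a.d.(0 | 0) ⊢ ··a··> q2
  q2 = a.d.(0 | 0) ⊢ ··a··> q3
  q3 = d.(0 | 0) ⊢ ··d··> q4
  q4 = 0 | 0 ⊢ ∅
Run σ = ⟨b⟩ on P: start {p0}
  [1] b ⇒ {p1}
  ✓ P
Run σ = ⟨b⟩ on Q: start {q0}
  [1] b ⇒ ∅ (Q stuck)

b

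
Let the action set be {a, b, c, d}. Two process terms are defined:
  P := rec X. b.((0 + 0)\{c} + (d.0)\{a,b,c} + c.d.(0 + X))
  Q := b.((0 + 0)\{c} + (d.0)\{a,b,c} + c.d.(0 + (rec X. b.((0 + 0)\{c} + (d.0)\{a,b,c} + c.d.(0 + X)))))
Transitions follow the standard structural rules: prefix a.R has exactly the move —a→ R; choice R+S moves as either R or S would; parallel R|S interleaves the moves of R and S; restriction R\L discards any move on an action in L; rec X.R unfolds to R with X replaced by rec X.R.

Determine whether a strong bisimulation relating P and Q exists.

P ~ Q

LTS(P): 5 reachable states
  u0 = rec X. b.((0 + 0)\{c} + (d.0)\{a,b,c} + c.d.(0 + X)) ⊢ -b-> u1
  u1 = (0 + 0)\{c} + (d.0)\{a,b,c} + c.d.(0 + (rec X. b.((0 + 0)\{c} + (d.0)\{a,b,c} + c.d.(0 + X)))) ⊢ -c-> u2, -d-> u3
  u2 = d.(0 + (rec X. b.((0 + 0)\{c} + (d.0)\{a,b,c} + c.d.(0 + X)))) ⊢ -d-> u4
  u3 = 0\{a,b,c} ⊢ ∅
  u4 = 0 + (rec X. b.((0 + 0)\{c} + (d.0)\{a,b,c} + c.d.(0 + X))) ⊢ -b-> u1
LTS(Q): 5 reachable states
  v0 = b.((0 + 0)\{c} + (d.0)\{a,b,c} + c.d.(0 + (rec X. b.((0 + 0)\{c} + (d.0)\{a,b,c} + c.d.(0 + X))))) ⊢ -b-> v1
  v1 = (0 + 0)\{c} + (d.0)\{a,b,c} + c.d.(0 + (rec X. b.((0 + 0)\{c} + (d.0)\{a,b,c} + c.d.(0 + X)))) ⊢ -c-> v2, -d-> v3
  v2 = d.(0 + (rec X. b.((0 + 0)\{c} + (d.0)\{a,b,c} + c.d.(0 + X)))) ⊢ -d-> v4
  v3 = 0\{a,b,c} ⊢ ∅
  v4 = 0 + (rec X. b.((0 + 0)\{c} + (d.0)\{a,b,c} + c.d.(0 + X))) ⊢ -b-> v1
Partition-refinement fixed point:
  B0 = {u0, u4, v0, v4}
  B1 = {u1, v1}
  B2 = {u3, v3}
  B3 = {u2, v2}
u0 ∈ B0, v0 ∈ B0 → same block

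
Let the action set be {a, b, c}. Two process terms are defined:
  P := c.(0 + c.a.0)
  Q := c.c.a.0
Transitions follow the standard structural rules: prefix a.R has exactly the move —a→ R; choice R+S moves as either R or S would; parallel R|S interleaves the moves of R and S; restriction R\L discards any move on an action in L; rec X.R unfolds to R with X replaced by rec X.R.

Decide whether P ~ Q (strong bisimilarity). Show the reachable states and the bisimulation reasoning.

Reachable graph of P (4 states):
  p0 = c.(0 + c.a.0) | ··c··> p1
  p1 = 0 + c.a.0 | ··c··> p2
  p2 = a.0 | ··a··> p3
  p3 = 0 | stopped
Reachable graph of Q (4 states):
  q0 = c.c.a.0 | ··c··> q1
  q1 = c.a.0 | ··c··> q2
  q2 = a.0 | ··a··> q3
  q3 = 0 | stopped
Coarsest stable partition (strong bisimilarity classes):
  B0 = {p0, q0}
  B1 = {p1, q1}
  B2 = {p2, q2}
  B3 = {p3, q3}
p0 ∈ B0, q0 ∈ B0 → same block

P ~ Q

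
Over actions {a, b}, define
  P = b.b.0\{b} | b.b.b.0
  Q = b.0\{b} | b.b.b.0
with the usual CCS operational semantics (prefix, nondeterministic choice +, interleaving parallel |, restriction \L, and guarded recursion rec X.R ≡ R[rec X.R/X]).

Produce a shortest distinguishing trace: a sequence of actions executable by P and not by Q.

P's transition system — 12 states:
  m0 = b.b.0\{b} | b.b.b.0 has moves ··b··> m1, ··b··> m2
  m1 = b.0\{b} | b.b.b.0 has moves ··b··> m3, ··b··> m4
  m2 = b.b.0\{b} | b.b.0 has moves ··b··> m4, ··b··> m5
  m3 = 0\{b} | b.b.b.0 has moves ··b··> m6
  m4 = b.0\{b} | b.b.0 has moves ··b··> m6, ··b··> m7
  m5 = b.b.0\{b} | b.0 has moves ··b··> m7, ··b··> m8
  m6 = 0\{b} | b.b.0 has moves ··b··> m9
  m7 = b.0\{b} | b.0 has moves ··b··> m10, ··b··> m9
  m8 = b.b.0\{b} | 0 has moves ··b··> m10
  m9 = 0\{b} | b.0 has moves ··b··> m11
  m10 = b.0\{b} | 0 has moves ··b··> m11
  m11 = 0\{b} | 0 has moves deadlocked
Q's transition system — 8 states:
  n0 = b.0\{b} | b.b.b.0 has moves ··b··> n1, ··b··> n2
  n1 = 0\{b} | b.b.b.0 has moves ··b··> n3
  n2 = b.0\{b} | b.b.0 has moves ··b··> n3, ··b··> n4
  n3 = 0\{b} | b.b.0 has moves ··b··> n5
  n4 = b.0\{b} | b.0 has moves ··b··> n5, ··b··> n6
  n5 = 0\{b} | b.0 has moves ··b··> n7
  n6 = b.0\{b} | 0 has moves ··b··> n7
  n7 = 0\{b} | 0 has moves deadlocked
Run σ = ⟨bbbbb⟩ on P: start {m0}
  [1] b ⇒ {m1, m2}
  [2] b ⇒ {m3, m4, m5}
  [3] b ⇒ {m6, m7, m8}
  [4] b ⇒ {m10, m9}
  [5] b ⇒ {m11}
  — P admits the full trace.
Run σ = ⟨bbbbb⟩ on Q: start {n0}
  [1] b ⇒ {n1, n2}
  [2] b ⇒ {n3, n4}
  [3] b ⇒ {n5, n6}
  [4] b ⇒ {n7}
  [5] b ⇒ no successor for Q

bbbbb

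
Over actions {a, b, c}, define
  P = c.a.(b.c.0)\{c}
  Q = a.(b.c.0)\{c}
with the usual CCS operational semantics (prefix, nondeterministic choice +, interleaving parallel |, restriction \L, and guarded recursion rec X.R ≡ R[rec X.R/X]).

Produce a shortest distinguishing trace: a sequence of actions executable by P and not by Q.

LTS(P): 4 reachable states
  u0 = c.a.(b.c.0)\{c} has moves ··c··> u1
  u1 = a.(b.c.0)\{c} has moves ··a··> u2
  u2 = (b.c.0)\{c} has moves ··b··> u3
  u3 = (c.0)\{c} has moves stopped
LTS(Q): 3 reachable states
  v0 = a.(b.c.0)\{c} has moves ··a··> v1
  v1 = (b.c.0)\{c} has moves ··b··> v2
  v2 = (c.0)\{c} has moves stopped
Trace ⟨c⟩ through P, begin at {u0}:
  step 1 (c): {u1}
  P completes σ.
Trace ⟨c⟩ through Q, begin at {v0}:
  step 1 (c): ∅  — Q cannot continue

c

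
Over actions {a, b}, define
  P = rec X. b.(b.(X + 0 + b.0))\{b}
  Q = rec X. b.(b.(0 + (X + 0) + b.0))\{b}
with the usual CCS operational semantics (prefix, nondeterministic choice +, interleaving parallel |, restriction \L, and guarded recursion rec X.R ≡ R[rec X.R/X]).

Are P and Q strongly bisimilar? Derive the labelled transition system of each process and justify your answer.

Reachable graph of P (2 states):
  s0 = rec X. b.(b.(X + 0 + b.0))\{b} | —b→ s1
  s1 = (b.((rec X. b.(b.(X + 0 + b.0))\{b}) + 0 + b.0))\{b} | deadlocked
Reachable graph of Q (2 states):
  t0 = rec X. b.(b.(0 + (X + 0) + b.0))\{b} | —b→ t1
  t1 = (b.(0 + ((rec X. b.(b.(0 + (X + 0) + b.0))\{b}) + 0) + b.0))\{b} | deadlocked
Partition-refinement fixed point:
  B0 = {s0, t0}
  B1 = {s1, t1}
s0 ∈ B0, t0 ∈ B0 → same block

YES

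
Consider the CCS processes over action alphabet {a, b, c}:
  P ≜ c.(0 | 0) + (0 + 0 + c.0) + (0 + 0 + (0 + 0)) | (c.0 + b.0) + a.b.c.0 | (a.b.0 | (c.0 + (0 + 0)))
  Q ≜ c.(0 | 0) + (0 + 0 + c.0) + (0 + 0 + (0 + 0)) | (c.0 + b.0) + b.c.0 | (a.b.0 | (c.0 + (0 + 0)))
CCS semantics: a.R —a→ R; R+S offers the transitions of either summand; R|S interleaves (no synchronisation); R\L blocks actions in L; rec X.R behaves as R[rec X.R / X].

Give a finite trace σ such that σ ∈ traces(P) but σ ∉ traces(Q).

LTS(P): 27 reachable states
  u0 = c.(0 | 0) + (0 + 0 + c.0) + (0 + 0 + (0 + 0)) | (c.0 + b.0) + a.b.c.0 | (a.b.0 | (c.0 + (0 + 0))) | =a=> u1, =a=> u2, =b=> u3, =c=> u3, =c=> u4, =c=> u5, =c=> u6
  u1 = a.b.c.0 | (b.0 | (c.0 + (0 + 0))) | =a=> u7, =b=> u8, =c=> u9
  u2 = b.c.0 | (a.b.0 | (c.0 + (0 + 0))) | =a=> u7, =b=> u10, =c=> u11
  u3 = (0 + 0 + (0 + 0)) | 0 | stopped
  u4 = 0 | stopped
  u5 = 0 | 0 | stopped
  u6 = a.b.c.0 | (a.b.0 | 0) | =a=> u11, =a=> u9
  u7 = b.c.0 | (b.0 | (c.0 + (0 + 0))) | =b=> u12, =b=> u13, =c=> u14
  u8 = a.b.c.0 | (0 | (c.0 + (0 + 0))) | =a=> u12, =c=> u15
  u9 = a.b.c.0 | (b.0 | 0) | =a=> u14, =b=> u15
  u10 = c.0 | (a.b.0 | (c.0 + (0 + 0))) | =a=> u13, =c=> u16, =c=> u17
  u11 = b.c.0 | (a.b.0 | 0) | =a=> u14, =b=> u17
  u12 = b.c.0 | (0 | (c.0 + (0 + 0))) | =b=> u18, =c=> u19
  u13 = c.0 | (b.0 | (c.0 + (0 + 0))) | =b=> u18, =c=> u20, =c=> u21
  u14 = b.c.0 | (b.0 | 0) | =b=> u19, =b=> u21
  u15 = a.b.c.0 | (0 | 0) | =a=> u19
  u16 = 0 | (a.b.0 | (c.0 + (0 + 0))) | =a=> u20, =c=> u22
  u17 = c.0 | (a.b.0 | 0) | =a=> u21, =c=> u22
  u18 = c.0 | (0 | (c.0 + (0 + 0))) | =c=> u23, =c=> u24
  u19 = b.c.0 | (0 | 0) | =b=> u24
  u20 = 0 | (b.0 | (c.0 + (0 + 0))) | =b=> u23, =c=> u25
  u21 = c.0 | (b.0 | 0) | =b=> u24, =c=> u25
  u22 = 0 | (a.b.0 | 0) | =a=> u25
  u23 = 0 | (0 | (c.0 + (0 + 0))) | =c=> u26
  u24 = c.0 | (0 | 0) | =c=> u26
  u25 = 0 | (b.0 | 0) | =b=> u26
  u26 = 0 | (0 | 0) | stopped
LTS(Q): 21 reachable states
  v0 = c.(0 | 0) + (0 + 0 + c.0) + (0 + 0 + (0 + 0)) | (c.0 + b.0) + b.c.0 | (a.b.0 | (c.0 + (0 + 0))) | =a=> v1, =b=> v2, =b=> v3, =c=> v2, =c=> v4, =c=> v5, =c=> v6
  v1 = b.c.0 | (b.0 | (c.0 + (0 + 0))) | =b=> v7, =b=> v8, =c=> v9
  v2 = (0 + 0 + (0 + 0)) | 0 | stopped
  v3 = c.0 | (a.b.0 | (c.0 + (0 + 0))) | =a=> v8, =c=> v10, =c=> v11
  v4 = 0 | stopped
  v5 = 0 | 0 | stopped
  v6 = b.c.0 | (a.b.0 | 0) | =a=> v9, =b=> v11
  v7 = b.c.0 | (0 | (c.0 + (0 + 0))) | =b=> v12, =c=> v13
  v8 = c.0 | (b.0 | (c.0 + (0 + 0))) | =b=> v12, =c=> v14, =c=> v15
  v9 = b.c.0 | (b.0 | 0) | =b=> v13, =b=> v15
  v10 = 0 | (a.b.0 | (c.0 + (0 + 0))) | =a=> v14, =c=> v16
  v11 = c.0 | (a.b.0 | 0) | =a=> v15, =c=> v16
  v12 = c.0 | (0 | (c.0 + (0 + 0))) | =c=> v17, =c=> v18
  v13 = b.c.0 | (0 | 0) | =b=> v18
  v14 = 0 | (b.0 | (c.0 + (0 + 0))) | =b=> v17, =c=> v19
  v15 = c.0 | (b.0 | 0) | =b=> v18, =c=> v19
  v16 = 0 | (a.b.0 | 0) | =a=> v19
  v17 = 0 | (0 | (c.0 + (0 + 0))) | =c=> v20
  v18 = c.0 | (0 | 0) | =c=> v20
  v19 = 0 | (b.0 | 0) | =b=> v20
  v20 = 0 | (0 | 0) | stopped
Executing aa from P (initial set {u0}):
  after a @ step 1: {u1, u2}
  after a @ step 2: {u7}
  ✓ P
Executing aa from Q (initial set {v0}):
  after a @ step 1: {v1}
  after a @ step 2: no successor for Q

aa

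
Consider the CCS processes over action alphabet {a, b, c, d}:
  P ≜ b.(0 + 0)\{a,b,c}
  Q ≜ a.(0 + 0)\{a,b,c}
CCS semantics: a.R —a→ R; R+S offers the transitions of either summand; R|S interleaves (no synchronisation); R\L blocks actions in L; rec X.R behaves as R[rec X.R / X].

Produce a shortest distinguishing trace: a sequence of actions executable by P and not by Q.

b

Reachable graph of P (2 states):
  m0 = b.(0 + 0)\{a,b,c} has moves =b=> m1
  m1 = (0 + 0)\{a,b,c} has moves stopped
Reachable graph of Q (2 states):
  n0 = a.(0 + 0)\{a,b,c} has moves =a=> n1
  n1 = (0 + 0)\{a,b,c} has moves stopped
Run σ = ⟨b⟩ on P: start {m0}
  after b @ step 1: {m1}
  — P admits the full trace.
Run σ = ⟨b⟩ on Q: start {n0}
  after b @ step 1: ∅ (Q stuck)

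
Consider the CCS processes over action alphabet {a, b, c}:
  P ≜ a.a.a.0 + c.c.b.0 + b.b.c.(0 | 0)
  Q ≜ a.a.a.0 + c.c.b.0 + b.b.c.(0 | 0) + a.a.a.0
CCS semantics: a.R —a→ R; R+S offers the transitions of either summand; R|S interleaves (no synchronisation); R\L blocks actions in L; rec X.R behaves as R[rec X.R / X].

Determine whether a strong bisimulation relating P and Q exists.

P's transition system — 9 states:
  s0 = a.a.a.0 + c.c.b.0 + b.b.c.(0 | 0) | ··a··> s1, ··b··> s2, ··c··> s3
  s1 = a.a.0 | ··a··> s4
  s2 = b.c.(0 | 0) | ··b··> s5
  s3 = c.b.0 | ··c··> s6
  s4 = a.0 | ··a··> s7
  s5 = c.(0 | 0) | ··c··> s8
  s6 = b.0 | ··b··> s7
  s7 = 0 | deadlocked
  s8 = 0 | 0 | deadlocked
Q's transition system — 9 states:
  t0 = a.a.a.0 + c.c.b.0 + b.b.c.(0 | 0) + a.a.a.0 | ··a··> t1, ··b··> t2, ··c··> t3
  t1 = a.a.0 | ··a··> t4
  t2 = b.c.(0 | 0) | ··b··> t5
  t3 = c.b.0 | ··c··> t6
  t4 = a.0 | ··a··> t7
  t5 = c.(0 | 0) | ··c··> t8
  t6 = b.0 | ··b··> t7
  t7 = 0 | deadlocked
  t8 = 0 | 0 | deadlocked
Coarsest stable partition (strong bisimilarity classes):
  B0 = {s0, t0}
  B1 = {s3, t3}
  B2 = {s6, t6}
  B3 = {s7, s8, t7, t8}
  B4 = {s1, t1}
  B5 = {s4, t4}
  B6 = {s2, t2}
  B7 = {s5, t5}
s0 ∈ B0, t0 ∈ B0 → same block

YES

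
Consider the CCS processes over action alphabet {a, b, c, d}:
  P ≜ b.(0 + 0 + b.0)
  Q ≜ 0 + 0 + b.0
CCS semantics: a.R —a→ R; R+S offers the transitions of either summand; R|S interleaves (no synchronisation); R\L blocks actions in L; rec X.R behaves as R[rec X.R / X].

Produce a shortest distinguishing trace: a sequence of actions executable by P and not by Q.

bb

LTS(P): 3 reachable states
  s0 = b.(0 + 0 + b.0) → —b→ s1
  s1 = 0 + 0 + b.0 → —b→ s2
  s2 = 0 → (no moves)
LTS(Q): 2 reachable states
  t0 = 0 + 0 + b.0 → —b→ t1
  t1 = 0 → (no moves)
Executing bb from P (initial set {s0}):
  after b @ step 1: {s1}
  after b @ step 2: {s2}
  ✓ P
Executing bb from Q (initial set {t0}):
  after b @ step 1: {t1}
  after b @ step 2: no successor for Q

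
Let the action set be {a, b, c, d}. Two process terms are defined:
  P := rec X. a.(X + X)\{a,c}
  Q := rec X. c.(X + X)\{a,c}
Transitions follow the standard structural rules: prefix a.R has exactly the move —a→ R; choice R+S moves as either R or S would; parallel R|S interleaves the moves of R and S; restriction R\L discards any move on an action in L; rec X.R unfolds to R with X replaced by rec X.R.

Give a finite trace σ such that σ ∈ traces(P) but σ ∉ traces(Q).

Reachable graph of P (2 states):
  p0 = rec X. a.(X + X)\{a,c} has moves --a--▸ p1
  p1 = ((rec X. a.(X + X)\{a,c}) + (rec X. a.(X + X)\{a,c}))\{a,c} has moves ·
Reachable graph of Q (2 states):
  q0 = rec X. c.(X + X)\{a,c} has moves --c--▸ q1
  q1 = ((rec X. c.(X + X)\{a,c}) + (rec X. c.(X + X)\{a,c}))\{a,c} has moves ·
Trace ⟨a⟩ through P, begin at {p0}:
  [1] a ⇒ {p1}
  ✓ P
Trace ⟨a⟩ through Q, begin at {q0}:
  [1] a ⇒ no successor for Q

a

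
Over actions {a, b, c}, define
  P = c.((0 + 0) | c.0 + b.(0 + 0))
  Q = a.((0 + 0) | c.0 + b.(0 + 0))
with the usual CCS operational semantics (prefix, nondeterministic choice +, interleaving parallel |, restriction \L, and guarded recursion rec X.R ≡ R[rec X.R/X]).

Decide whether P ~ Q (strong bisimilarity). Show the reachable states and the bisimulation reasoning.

P's transition system — 4 states:
  u0 = c.((0 + 0) | c.0 + b.(0 + 0)) → —c→ u1
  u1 = (0 + 0) | c.0 + b.(0 + 0) → —b→ u2, —c→ u3
  u2 = 0 + 0 → (no moves)
  u3 = (0 + 0) | 0 → (no moves)
Q's transition system — 4 states:
  v0 = a.((0 + 0) | c.0 + b.(0 + 0)) → —a→ v1
  v1 = (0 + 0) | c.0 + b.(0 + 0) → —b→ v2, —c→ v3
  v2 = 0 + 0 → (no moves)
  v3 = (0 + 0) | 0 → (no moves)
Bisimilarity quotient blocks:
  B0 = {u0}
  B1 = {u1, v1}
  B2 = {u2, u3, v2, v3}
  B3 = {v0}
u0 ∈ B0, v0 ∈ B3 → different blocks

not bisimilar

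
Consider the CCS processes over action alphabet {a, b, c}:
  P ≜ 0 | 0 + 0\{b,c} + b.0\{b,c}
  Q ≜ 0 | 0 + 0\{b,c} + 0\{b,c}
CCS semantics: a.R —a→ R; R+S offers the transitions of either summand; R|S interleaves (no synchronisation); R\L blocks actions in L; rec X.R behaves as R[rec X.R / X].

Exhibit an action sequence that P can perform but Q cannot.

LTS(P): 2 reachable states
  s0 = 0 | 0 + 0\{b,c} + b.0\{b,c} → --b--▸ s1
  s1 = 0\{b,c} → deadlocked
LTS(Q): 1 reachable states
  t0 = 0 | 0 + 0\{b,c} + 0\{b,c} → deadlocked
Executing b from P (initial set {s0}):
  after b @ step 1: {s1}
  — P admits the full trace.
Executing b from Q (initial set {t0}):
  after b @ step 1: ∅  — Q cannot continue

b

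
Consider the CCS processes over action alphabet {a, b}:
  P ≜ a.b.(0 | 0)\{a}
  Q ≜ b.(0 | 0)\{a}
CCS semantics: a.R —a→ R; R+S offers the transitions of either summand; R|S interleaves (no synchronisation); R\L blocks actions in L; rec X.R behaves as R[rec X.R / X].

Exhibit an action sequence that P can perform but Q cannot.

Reachable graph of P (3 states):
  s0 = a.b.(0 | 0)\{a} → --a--▸ s1
  s1 = b.(0 | 0)\{a} → --b--▸ s2
  s2 = (0 | 0)\{a} → ·
Reachable graph of Q (2 states):
  t0 = b.(0 | 0)\{a} → --b--▸ t1
  t1 = (0 | 0)\{a} → ·
Trace ⟨a⟩ through P, begin at {s0}:
  [1] a ⇒ {s1}
  P completes σ.
Trace ⟨a⟩ through Q, begin at {t0}:
  [1] a ⇒ ∅ (Q stuck)

a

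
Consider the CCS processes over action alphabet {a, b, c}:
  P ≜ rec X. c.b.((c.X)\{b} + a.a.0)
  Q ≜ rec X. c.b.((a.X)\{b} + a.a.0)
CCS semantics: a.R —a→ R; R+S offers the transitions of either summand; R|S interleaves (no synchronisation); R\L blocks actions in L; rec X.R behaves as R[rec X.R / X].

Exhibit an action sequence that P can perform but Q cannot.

cbc

LTS(P): 7 reachable states
  s0 = rec X. c.b.((c.X)\{b} + a.a.0) | --c--▸ s1
  s1 = b.((c.(rec X. c.b.((c.X)\{b} + a.a.0)))\{b} + a.a.0) | --b--▸ s2
  s2 = (c.(rec X. c.b.((c.X)\{b} + a.a.0)))\{b} + a.a.0 | --a--▸ s3, --c--▸ s4
  s3 = a.0 | --a--▸ s5
  s4 = (rec X. c.b.((c.X)\{b} + a.a.0))\{b} | --c--▸ s6
  s5 = 0 | stopped
  s6 = (b.((c.(rec X. c.b.((c.X)\{b} + a.a.0)))\{b} + a.a.0))\{b} | stopped
LTS(Q): 7 reachable states
  t0 = rec X. c.b.((a.X)\{b} + a.a.0) | --c--▸ t1
  t1 = b.((a.(rec X. c.b.((a.X)\{b} + a.a.0)))\{b} + a.a.0) | --b--▸ t2
  t2 = (a.(rec X. c.b.((a.X)\{b} + a.a.0)))\{b} + a.a.0 | --a--▸ t3, --a--▸ t4
  t3 = (rec X. c.b.((a.X)\{b} + a.a.0))\{b} | --c--▸ t5
  t4 = a.0 | --a--▸ t6
  t5 = (b.((a.(rec X. c.b.((a.X)\{b} + a.a.0)))\{b} + a.a.0))\{b} | stopped
  t6 = 0 | stopped
Run σ = ⟨cbc⟩ on P: start {s0}
  [1] c ⇒ {s1}
  [2] b ⇒ {s2}
  [3] c ⇒ {s4}
  P completes σ.
Run σ = ⟨cbc⟩ on Q: start {t0}
  [1] c ⇒ {t1}
  [2] b ⇒ {t2}
  [3] c ⇒ ∅ (Q stuck)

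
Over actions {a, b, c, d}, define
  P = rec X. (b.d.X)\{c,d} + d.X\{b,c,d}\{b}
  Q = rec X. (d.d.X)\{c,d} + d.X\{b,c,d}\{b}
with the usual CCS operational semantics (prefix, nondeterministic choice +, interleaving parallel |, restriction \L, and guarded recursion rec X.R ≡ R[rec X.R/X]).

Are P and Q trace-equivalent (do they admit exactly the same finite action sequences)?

P's transition system — 3 states:
  m0 = rec X. (b.d.X)\{c,d} + d.X\{b,c,d}\{b} | --b--▸ m1, --d--▸ m2
  m1 = (d.(rec X. (b.d.X)\{c,d} + d.X\{b,c,d}\{b}))\{c,d} | stopped
  m2 = (rec X. (b.d.X)\{c,d} + d.X\{b,c,d}\{b})\{b,c,d}\{b} | stopped
Q's transition system — 2 states:
  n0 = rec X. (d.d.X)\{c,d} + d.X\{b,c,d}\{b} | --d--▸ n1
  n1 = (rec X. (d.d.X)\{c,d} + d.X\{b,c,d}\{b})\{b,c,d}\{b} | stopped
Trace ⟨b⟩ through P, begin at {m0}:
  step 1 (b): {m1}
  P completes σ.
Trace ⟨b⟩ through Q, begin at {n0}:
  step 1 (b): ∅  — Q cannot continue

traces(P) ≠ traces(Q) — witness ⟨b⟩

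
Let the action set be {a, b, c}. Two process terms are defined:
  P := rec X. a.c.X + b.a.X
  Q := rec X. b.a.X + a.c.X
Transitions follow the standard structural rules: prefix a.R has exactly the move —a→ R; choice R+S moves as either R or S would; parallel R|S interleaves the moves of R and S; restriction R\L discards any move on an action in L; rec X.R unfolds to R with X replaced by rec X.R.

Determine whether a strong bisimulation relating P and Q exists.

YES

P's transition system — 3 states:
  p0 = rec X. a.c.X + b.a.X has moves ··a··> p1, ··b··> p2
  p1 = c.(rec X. a.c.X + b.a.X) has moves ··c··> p0
  p2 = a.(rec X. a.c.X + b.a.X) has moves ··a··> p0
Q's transition system — 3 states:
  q0 = rec X. b.a.X + a.c.X has moves ··a··> q1, ··b··> q2
  q1 = c.(rec X. b.a.X + a.c.X) has moves ··c··> q0
  q2 = a.(rec X. b.a.X + a.c.X) has moves ··a··> q0
Coarsest stable partition (strong bisimilarity classes):
  B0 = {p0, q0}
  B1 = {p2, q2}
  B2 = {p1, q1}
p0 ∈ B0, q0 ∈ B0 → same block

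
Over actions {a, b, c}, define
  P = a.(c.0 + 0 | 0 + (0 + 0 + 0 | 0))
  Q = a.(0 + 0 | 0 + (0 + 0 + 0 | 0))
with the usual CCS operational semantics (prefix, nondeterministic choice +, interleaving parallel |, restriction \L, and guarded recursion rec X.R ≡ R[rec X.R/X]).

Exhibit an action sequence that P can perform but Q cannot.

ac

P's transition system — 3 states:
  m0 = a.(c.0 + 0 | 0 + (0 + 0 + 0 | 0)) → =a=> m1
  m1 = c.0 + 0 | 0 + (0 + 0 + 0 | 0) → =c=> m2
  m2 = 0 → ·
Q's transition system — 2 states:
  n0 = a.(0 + 0 | 0 + (0 + 0 + 0 | 0)) → =a=> n1
  n1 = 0 + 0 | 0 + (0 + 0 + 0 | 0) → ·
Run σ = ⟨ac⟩ on P: start {m0}
  step 1 (a): {m1}
  step 2 (c): {m2}
  — P admits the full trace.
Run σ = ⟨ac⟩ on Q: start {n0}
  step 1 (a): {n1}
  step 2 (c): ∅  — Q cannot continue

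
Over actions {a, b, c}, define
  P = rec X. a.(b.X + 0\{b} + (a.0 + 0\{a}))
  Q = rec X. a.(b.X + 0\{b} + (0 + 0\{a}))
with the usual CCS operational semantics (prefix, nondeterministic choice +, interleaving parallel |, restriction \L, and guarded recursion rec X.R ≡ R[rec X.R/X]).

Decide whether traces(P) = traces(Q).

NO — witness ⟨aa⟩

P's transition system — 3 states:
  p0 = rec X. a.(b.X + 0\{b} + (a.0 + 0\{a})) | ··a··> p1
  p1 = b.(rec X. a.(b.X + 0\{b} + (a.0 + 0\{a}))) + 0\{b} + (a.0 + 0\{a}) | ··a··> p2, ··b··> p0
  p2 = 0 | ∅
Q's transition system — 2 states:
  q0 = rec X. a.(b.X + 0\{b} + (0 + 0\{a})) | ··a··> q1
  q1 = b.(rec X. a.(b.X + 0\{b} + (0 + 0\{a}))) + 0\{b} + (0 + 0\{a}) | ··b··> q0
Executing aa from P (initial set {p0}):
  step 1 (a): {p1}
  step 2 (a): {p2}
  ✓ P
Executing aa from Q (initial set {q0}):
  step 1 (a): {q1}
  step 2 (a): ∅ (Q stuck)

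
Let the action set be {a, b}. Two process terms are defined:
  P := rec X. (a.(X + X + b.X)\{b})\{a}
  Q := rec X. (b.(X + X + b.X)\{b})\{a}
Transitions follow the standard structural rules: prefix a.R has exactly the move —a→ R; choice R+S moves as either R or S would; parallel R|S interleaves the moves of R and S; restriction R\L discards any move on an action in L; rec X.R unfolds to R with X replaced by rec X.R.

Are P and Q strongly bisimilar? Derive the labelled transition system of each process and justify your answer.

P ≁ Q

P's transition system — 1 states:
  s0 = rec X. (a.(X + X + b.X)\{b})\{a} → deadlocked
Q's transition system — 2 states:
  t0 = rec X. (b.(X + X + b.X)\{b})\{a} → -b-> t1
  t1 = ((rec X. (b.(X + X + b.X)\{b})\{a}) + (rec X. (b.(X + X + b.X)\{b})\{a}) + b.(rec X. (b.(X + X + b.X)\{b})\{a}))\{b}\{a} → deadlocked
Partition-refinement fixed point:
  B0 = {s0, t1}
  B1 = {t0}
s0 ∈ B0, t0 ∈ B1 → different blocks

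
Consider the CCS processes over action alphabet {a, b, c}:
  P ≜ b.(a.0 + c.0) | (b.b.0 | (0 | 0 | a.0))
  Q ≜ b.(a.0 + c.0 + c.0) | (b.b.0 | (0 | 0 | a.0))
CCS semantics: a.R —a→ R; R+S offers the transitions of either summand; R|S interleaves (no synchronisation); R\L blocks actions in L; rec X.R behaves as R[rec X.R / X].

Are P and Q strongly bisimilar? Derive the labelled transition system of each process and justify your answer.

bisimilar

Reachable graph of P (18 states):
  s0 = b.(a.0 + c.0) | (b.b.0 | (0 | 0 | a.0)) ⊢ ··a··> s1, ··b··> s2, ··b··> s3
  s1 = b.(a.0 + c.0) | (b.b.0 | (0 | 0 | 0)) ⊢ ··b··> s4, ··b··> s5
  s2 = (a.0 + c.0) | (b.b.0 | (0 | 0 | a.0)) ⊢ ··a··> s4, ··a··> s6, ··b··> s7, ··c··> s6
  s3 = b.(a.0 + c.0) | (b.0 | (0 | 0 | a.0)) ⊢ ··a··> s5, ··b··> s7, ··b··> s8
  s4 = (a.0 + c.0) | (b.b.0 | (0 | 0 | 0)) ⊢ ··a··> s9, ··b··> s10, ··c··> s9
  s5 = b.(a.0 + c.0) | (b.0 | (0 | 0 | 0)) ⊢ ··b··> s10, ··b··> s11
  s6 = 0 | (b.b.0 | (0 | 0 | a.0)) ⊢ ··a··> s9, ··b··> s12
  s7 = (a.0 + c.0) | (b.0 | (0 | 0 | a.0)) ⊢ ··a··> s10, ··a··> s12, ··b··> s13, ··c··> s12
  s8 = b.(a.0 + c.0) | (0 | (0 | 0 | a.0)) ⊢ ··a··> s11, ··b··> s13
  s9 = 0 | (b.b.0 | (0 | 0 | 0)) ⊢ ··b··> s14
  s10 = (a.0 + c.0) | (b.0 | (0 | 0 | 0)) ⊢ ··a··> s14, ··b··> s15, ··c··> s14
  s11 = b.(a.0 + c.0) | (0 | (0 | 0 | 0)) ⊢ ··b··> s15
  s12 = 0 | (b.0 | (0 | 0 | a.0)) ⊢ ··a··> s14, ··b··> s16
  s13 = (a.0 + c.0) | (0 | (0 | 0 | a.0)) ⊢ ··a··> s15, ··a··> s16, ··c··> s16
  s14 = 0 | (b.0 | (0 | 0 | 0)) ⊢ ··b··> s17
  s15 = (a.0 + c.0) | (0 | (0 | 0 | 0)) ⊢ ··a··> s17, ··c··> s17
  s16 = 0 | (0 | (0 | 0 | a.0)) ⊢ ··a··> s17
  s17 = 0 | (0 | (0 | 0 | 0)) ⊢ (no moves)
Reachable graph of Q (18 states):
  t0 = b.(a.0 + c.0 + c.0) | (b.b.0 | (0 | 0 | a.0)) ⊢ ··a··> t1, ··b··> t2, ··b··> t3
  t1 = b.(a.0 + c.0 + c.0) | (b.b.0 | (0 | 0 | 0)) ⊢ ··b··> t4, ··b··> t5
  t2 = (a.0 + c.0 + c.0) | (b.b.0 | (0 | 0 | a.0)) ⊢ ··a··> t4, ··a··> t6, ··b··> t7, ··c··> t6
  t3 = b.(a.0 + c.0 + c.0) | (b.0 | (0 | 0 | a.0)) ⊢ ··a··> t5, ··b··> t7, ··b··> t8
  t4 = (a.0 + c.0 + c.0) | (b.b.0 | (0 | 0 | 0)) ⊢ ··a··> t9, ··b··> t10, ··c··> t9
  t5 = b.(a.0 + c.0 + c.0) | (b.0 | (0 | 0 | 0)) ⊢ ··b··> t10, ··b··> t11
  t6 = 0 | (b.b.0 | (0 | 0 | a.0)) ⊢ ··a··> t9, ··b··> t12
  t7 = (a.0 + c.0 + c.0) | (b.0 | (0 | 0 | a.0)) ⊢ ··a··> t10, ··a··> t12, ··b··> t13, ··c··> t12
  t8 = b.(a.0 + c.0 + c.0) | (0 | (0 | 0 | a.0)) ⊢ ··a··> t11, ··b··> t13
  t9 = 0 | (b.b.0 | (0 | 0 | 0)) ⊢ ··b··> t14
  t10 = (a.0 + c.0 + c.0) | (b.0 | (0 | 0 | 0)) ⊢ ··a··> t14, ··b··> t15, ··c··> t14
  t11 = b.(a.0 + c.0 + c.0) | (0 | (0 | 0 | 0)) ⊢ ··b··> t15
  t12 = 0 | (b.0 | (0 | 0 | a.0)) ⊢ ··a··> t14, ··b··> t16
  t13 = (a.0 + c.0 + c.0) | (0 | (0 | 0 | a.0)) ⊢ ··a··> t15, ··a··> t16, ··c··> t16
  t14 = 0 | (b.0 | (0 | 0 | 0)) ⊢ ··b··> t17
  t15 = (a.0 + c.0 + c.0) | (0 | (0 | 0 | 0)) ⊢ ··a··> t17, ··c··> t17
  t16 = 0 | (0 | (0 | 0 | a.0)) ⊢ ··a··> t17
  t17 = 0 | (0 | (0 | 0 | 0)) ⊢ (no moves)
Bisimilarity quotient blocks:
  B0 = {s0, t0}
  B1 = {s1, t1}
  B2 = {s5, t5}
  B3 = {s11, t11}
  B4 = {s15, t15}
  B5 = {s17, t17}
  B6 = {s10, t10}
  B7 = {s14, t14}
  B8 = {s4, t4}
  B9 = {s9, t9}
  B10 = {s2, t2}
  B11 = {s6, t6}
  B12 = {s12, t12}
  B13 = {s16, t16}
  B14 = {s7, t7}
  B15 = {s13, t13}
  B16 = {s3, t3}
  B17 = {s8, t8}
s0 ∈ B0, t0 ∈ B0 → same block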